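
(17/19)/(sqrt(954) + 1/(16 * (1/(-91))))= 1456/263701 + 768 * sqrt(106)/263701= 0.04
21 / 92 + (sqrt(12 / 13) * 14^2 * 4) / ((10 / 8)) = 21 / 92 + 6272 * sqrt(39) / 65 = 602.82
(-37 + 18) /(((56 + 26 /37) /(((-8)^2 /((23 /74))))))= -1664704 /24127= -69.00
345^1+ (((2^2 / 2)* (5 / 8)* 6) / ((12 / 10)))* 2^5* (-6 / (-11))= 4995 / 11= 454.09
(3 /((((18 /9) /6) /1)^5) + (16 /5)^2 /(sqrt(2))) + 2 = 128*sqrt(2) /25 + 731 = 738.24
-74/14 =-37/7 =-5.29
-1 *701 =-701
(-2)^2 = 4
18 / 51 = 6 / 17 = 0.35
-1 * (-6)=6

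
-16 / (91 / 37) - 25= -2867 / 91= -31.51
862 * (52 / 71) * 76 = 3406624 / 71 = 47980.62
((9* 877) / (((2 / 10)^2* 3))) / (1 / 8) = 526200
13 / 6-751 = -748.83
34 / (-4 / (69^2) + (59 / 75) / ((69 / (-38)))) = -674475 / 8611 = -78.33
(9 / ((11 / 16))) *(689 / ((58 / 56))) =2778048 / 319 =8708.61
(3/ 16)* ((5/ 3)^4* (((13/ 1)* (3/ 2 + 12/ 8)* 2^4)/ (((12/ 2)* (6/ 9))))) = 8125/ 36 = 225.69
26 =26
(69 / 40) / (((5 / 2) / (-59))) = -4071 / 100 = -40.71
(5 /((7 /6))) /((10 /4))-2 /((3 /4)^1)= -20 /21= -0.95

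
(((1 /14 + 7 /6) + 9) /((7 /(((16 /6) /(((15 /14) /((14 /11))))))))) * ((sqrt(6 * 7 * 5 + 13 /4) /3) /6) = 344 * sqrt(853) /2673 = 3.76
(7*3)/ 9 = 7/ 3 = 2.33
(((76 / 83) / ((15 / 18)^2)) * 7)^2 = 366799104 / 4305625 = 85.19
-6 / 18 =-1 / 3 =-0.33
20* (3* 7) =420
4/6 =2/3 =0.67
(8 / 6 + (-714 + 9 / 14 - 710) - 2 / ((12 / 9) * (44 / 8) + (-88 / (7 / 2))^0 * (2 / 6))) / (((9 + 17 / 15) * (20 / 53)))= -72818131 / 195776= -371.95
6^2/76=9/19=0.47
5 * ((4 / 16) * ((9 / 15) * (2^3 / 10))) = 3 / 5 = 0.60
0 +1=1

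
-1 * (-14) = 14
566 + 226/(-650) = 183837/325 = 565.65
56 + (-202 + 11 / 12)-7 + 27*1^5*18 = 4007 / 12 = 333.92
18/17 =1.06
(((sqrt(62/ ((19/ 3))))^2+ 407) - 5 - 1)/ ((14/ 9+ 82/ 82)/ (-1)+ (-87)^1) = -70245/ 15314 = -4.59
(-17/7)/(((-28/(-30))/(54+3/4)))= -55845/392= -142.46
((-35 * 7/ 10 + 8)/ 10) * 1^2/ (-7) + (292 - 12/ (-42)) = 40953/ 140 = 292.52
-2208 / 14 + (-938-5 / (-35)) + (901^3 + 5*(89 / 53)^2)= 14382139934777 / 19663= 731431619.53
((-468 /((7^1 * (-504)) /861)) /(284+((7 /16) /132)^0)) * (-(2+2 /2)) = -1599 /1330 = -1.20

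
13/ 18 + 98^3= 16941469/ 18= 941192.72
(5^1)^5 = 3125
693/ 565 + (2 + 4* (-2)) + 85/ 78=-162341/ 44070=-3.68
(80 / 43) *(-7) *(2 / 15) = -1.74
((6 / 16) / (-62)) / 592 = -3 / 293632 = -0.00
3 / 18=1 / 6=0.17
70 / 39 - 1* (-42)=1708 / 39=43.79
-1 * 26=-26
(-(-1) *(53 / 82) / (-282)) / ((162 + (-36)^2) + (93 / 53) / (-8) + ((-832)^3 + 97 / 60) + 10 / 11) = 308990 / 77642657758582261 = 0.00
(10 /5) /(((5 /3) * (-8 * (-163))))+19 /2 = 30973 /3260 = 9.50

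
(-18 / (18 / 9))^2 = 81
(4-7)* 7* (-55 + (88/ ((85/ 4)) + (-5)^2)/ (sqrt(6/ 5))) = 1155-17339* sqrt(30)/ 170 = 596.36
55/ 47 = 1.17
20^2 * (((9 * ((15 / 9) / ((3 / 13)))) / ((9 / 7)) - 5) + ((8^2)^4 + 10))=60398177600 / 9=6710908622.22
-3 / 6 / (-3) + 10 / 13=73 / 78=0.94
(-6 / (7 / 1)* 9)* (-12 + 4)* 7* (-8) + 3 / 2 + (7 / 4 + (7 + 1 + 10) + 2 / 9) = -123643 / 36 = -3434.53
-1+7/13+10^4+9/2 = 260105/26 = 10004.04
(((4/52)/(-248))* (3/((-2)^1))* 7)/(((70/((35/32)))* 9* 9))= 7/11142144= 0.00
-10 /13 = -0.77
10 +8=18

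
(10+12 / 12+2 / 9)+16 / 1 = 245 / 9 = 27.22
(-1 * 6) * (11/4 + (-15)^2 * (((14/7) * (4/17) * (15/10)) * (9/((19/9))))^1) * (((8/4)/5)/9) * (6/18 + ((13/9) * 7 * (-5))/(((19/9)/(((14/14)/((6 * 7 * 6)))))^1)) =-143171539/3313980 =-43.20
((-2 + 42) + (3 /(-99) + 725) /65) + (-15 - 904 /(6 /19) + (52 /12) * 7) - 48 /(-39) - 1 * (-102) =-5776376 /2145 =-2692.95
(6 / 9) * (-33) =-22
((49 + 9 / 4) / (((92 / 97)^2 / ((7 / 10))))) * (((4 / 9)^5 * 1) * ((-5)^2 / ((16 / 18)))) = 67509575 / 3470769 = 19.45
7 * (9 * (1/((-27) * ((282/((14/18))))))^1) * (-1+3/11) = 196/41877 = 0.00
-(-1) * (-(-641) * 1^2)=641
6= 6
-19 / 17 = -1.12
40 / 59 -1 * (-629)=37151 / 59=629.68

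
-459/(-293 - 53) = 459/346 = 1.33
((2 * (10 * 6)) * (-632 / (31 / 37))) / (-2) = 1403040 / 31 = 45259.35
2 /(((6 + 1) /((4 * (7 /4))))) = 2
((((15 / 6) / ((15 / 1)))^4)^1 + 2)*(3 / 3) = 2593 / 1296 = 2.00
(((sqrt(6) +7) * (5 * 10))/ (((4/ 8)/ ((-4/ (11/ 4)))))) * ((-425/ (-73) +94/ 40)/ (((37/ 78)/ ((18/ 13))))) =-721586880/ 29711-103083840 * sqrt(6)/ 29711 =-32785.49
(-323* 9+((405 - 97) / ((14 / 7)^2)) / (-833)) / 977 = -345944 / 116263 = -2.98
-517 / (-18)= 517 / 18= 28.72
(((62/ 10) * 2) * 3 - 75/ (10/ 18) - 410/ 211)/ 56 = -105229/ 59080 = -1.78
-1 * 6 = -6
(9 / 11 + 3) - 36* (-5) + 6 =2088 / 11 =189.82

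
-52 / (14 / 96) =-2496 / 7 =-356.57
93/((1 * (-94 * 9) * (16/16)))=-31/282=-0.11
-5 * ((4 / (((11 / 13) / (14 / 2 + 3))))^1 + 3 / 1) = -2765 / 11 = -251.36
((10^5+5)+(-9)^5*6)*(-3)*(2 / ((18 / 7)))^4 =203515963 / 729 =279171.42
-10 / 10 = -1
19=19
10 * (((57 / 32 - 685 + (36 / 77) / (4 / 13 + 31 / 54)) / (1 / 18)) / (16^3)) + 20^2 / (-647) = -30940648417075 / 1010498306048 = -30.62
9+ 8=17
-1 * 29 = -29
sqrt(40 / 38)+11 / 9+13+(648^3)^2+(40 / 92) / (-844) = 2* sqrt(95) / 19+6467446303558540653779 / 87354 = 74037208411275279.25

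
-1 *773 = -773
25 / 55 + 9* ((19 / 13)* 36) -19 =65064 / 143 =454.99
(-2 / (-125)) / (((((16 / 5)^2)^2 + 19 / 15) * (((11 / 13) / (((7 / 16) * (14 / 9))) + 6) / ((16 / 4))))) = 12740 / 153017927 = 0.00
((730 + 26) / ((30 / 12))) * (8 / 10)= 6048 / 25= 241.92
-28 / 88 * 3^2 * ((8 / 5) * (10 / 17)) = -504 / 187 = -2.70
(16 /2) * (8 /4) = 16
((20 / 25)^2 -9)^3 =-9129329 / 15625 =-584.28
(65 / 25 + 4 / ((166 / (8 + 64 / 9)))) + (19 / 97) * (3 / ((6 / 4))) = 1215817 / 362295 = 3.36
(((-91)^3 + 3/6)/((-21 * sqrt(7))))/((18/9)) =6781.50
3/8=0.38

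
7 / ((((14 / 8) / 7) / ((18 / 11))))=45.82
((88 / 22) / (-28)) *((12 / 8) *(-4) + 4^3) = -58 / 7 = -8.29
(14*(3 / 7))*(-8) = -48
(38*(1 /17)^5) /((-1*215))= -38 /305269255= -0.00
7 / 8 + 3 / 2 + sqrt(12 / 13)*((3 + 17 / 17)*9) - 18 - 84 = -797 / 8 + 72*sqrt(39) / 13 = -65.04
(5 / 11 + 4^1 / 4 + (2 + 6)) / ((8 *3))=13 / 33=0.39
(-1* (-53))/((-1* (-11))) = 53/11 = 4.82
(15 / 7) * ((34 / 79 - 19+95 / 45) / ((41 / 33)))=-643610 / 22673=-28.39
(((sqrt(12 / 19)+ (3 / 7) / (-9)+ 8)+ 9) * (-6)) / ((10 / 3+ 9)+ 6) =-2136 / 385 - 36 * sqrt(57) / 1045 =-5.81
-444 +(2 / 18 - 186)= -629.89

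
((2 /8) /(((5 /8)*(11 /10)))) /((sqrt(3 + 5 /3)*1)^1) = 2*sqrt(42) /77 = 0.17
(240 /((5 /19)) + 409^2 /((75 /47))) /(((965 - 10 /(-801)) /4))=8469888276 /19324375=438.30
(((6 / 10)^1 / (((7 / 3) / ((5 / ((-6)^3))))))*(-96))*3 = 12 / 7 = 1.71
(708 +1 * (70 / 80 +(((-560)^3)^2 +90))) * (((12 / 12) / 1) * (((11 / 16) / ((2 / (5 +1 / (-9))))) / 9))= 3317118679267641479 / 576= 5758886595950766.46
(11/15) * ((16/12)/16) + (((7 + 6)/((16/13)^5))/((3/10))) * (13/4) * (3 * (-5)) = -747.96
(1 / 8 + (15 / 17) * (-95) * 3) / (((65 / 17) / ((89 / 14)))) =-3042287 / 7280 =-417.90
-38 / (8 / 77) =-1463 / 4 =-365.75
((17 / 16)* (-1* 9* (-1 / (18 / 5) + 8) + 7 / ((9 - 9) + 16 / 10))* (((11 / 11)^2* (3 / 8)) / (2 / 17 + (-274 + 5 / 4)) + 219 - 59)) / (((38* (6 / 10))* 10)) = -52543523653 / 1082084352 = -48.56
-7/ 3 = -2.33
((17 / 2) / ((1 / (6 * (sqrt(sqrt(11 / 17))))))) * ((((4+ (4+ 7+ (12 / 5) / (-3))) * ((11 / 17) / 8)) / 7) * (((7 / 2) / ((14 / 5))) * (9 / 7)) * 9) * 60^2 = 42701175 * 11^(1 / 4) * 17^(3 / 4) / 1666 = 390795.62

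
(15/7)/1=15/7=2.14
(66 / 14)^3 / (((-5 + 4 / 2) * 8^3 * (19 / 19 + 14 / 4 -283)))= 11979 / 48909056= 0.00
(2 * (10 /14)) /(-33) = -10 /231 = -0.04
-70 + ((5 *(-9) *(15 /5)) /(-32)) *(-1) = -2375 /32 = -74.22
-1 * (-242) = 242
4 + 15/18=29/6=4.83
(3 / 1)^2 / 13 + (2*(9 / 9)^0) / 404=1831 / 2626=0.70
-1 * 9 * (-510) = 4590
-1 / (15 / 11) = -11 / 15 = -0.73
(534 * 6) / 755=4.24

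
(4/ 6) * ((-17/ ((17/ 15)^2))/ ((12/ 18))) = -225/ 17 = -13.24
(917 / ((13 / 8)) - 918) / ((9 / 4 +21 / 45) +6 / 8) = -34485 / 338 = -102.03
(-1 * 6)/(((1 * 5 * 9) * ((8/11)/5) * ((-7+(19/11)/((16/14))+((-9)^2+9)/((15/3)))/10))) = -2420/3303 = -0.73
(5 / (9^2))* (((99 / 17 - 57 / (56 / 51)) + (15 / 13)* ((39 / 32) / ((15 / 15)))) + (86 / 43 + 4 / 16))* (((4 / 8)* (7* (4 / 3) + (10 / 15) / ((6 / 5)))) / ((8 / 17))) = -7989085 / 290304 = -27.52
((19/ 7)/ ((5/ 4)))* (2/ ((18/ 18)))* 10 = 304/ 7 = 43.43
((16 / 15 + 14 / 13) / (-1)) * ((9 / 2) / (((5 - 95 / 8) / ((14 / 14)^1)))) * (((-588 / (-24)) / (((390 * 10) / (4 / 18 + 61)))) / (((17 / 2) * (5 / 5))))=1025962 / 16160625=0.06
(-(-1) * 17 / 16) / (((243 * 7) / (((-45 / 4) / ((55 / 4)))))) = -17 / 33264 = -0.00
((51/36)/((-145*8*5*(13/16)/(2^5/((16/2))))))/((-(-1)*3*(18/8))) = -136/763425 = -0.00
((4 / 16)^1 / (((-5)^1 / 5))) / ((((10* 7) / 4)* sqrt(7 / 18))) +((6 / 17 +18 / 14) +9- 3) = 909 / 119- 3* sqrt(14) / 490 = 7.62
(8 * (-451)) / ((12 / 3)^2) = -451 / 2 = -225.50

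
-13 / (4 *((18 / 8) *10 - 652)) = 13 / 2518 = 0.01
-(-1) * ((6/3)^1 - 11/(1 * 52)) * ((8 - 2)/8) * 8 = 10.73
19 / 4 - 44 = -157 / 4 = -39.25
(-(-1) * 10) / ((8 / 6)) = 7.50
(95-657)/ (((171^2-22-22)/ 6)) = -3372/ 29197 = -0.12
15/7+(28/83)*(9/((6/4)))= 2421/581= 4.17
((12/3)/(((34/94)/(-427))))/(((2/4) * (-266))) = 11468/323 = 35.50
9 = 9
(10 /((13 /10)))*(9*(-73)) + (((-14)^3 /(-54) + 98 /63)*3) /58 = -17138509 /3393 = -5051.14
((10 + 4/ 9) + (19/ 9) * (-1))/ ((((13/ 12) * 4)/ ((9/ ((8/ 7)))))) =1575/ 104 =15.14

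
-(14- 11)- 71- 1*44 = -118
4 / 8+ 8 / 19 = 35 / 38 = 0.92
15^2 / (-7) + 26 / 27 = -5893 / 189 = -31.18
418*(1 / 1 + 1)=836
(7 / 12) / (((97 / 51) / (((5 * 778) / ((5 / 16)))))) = 370328 / 97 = 3817.81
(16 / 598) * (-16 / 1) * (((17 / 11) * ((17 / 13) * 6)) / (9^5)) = -73984 / 841586031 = -0.00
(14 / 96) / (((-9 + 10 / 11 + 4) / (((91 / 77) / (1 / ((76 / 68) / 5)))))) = -0.01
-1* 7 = -7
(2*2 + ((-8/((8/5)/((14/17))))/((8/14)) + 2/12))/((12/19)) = -2945/612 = -4.81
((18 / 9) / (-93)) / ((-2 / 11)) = 11 / 93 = 0.12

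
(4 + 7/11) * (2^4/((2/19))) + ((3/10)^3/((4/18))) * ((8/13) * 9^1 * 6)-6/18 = 37989638/53625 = 708.43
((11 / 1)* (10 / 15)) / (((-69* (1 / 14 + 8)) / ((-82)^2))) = -2070992 / 23391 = -88.54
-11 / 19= -0.58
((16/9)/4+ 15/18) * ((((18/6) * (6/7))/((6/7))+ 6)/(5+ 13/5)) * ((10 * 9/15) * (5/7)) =1725/266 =6.48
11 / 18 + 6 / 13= 251 / 234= 1.07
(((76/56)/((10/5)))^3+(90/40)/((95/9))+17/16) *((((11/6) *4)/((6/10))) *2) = 12143681/312816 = 38.82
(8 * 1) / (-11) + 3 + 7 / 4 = 177 / 44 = 4.02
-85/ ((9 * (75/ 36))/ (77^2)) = -403172/ 15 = -26878.13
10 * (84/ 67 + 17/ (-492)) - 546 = -533.81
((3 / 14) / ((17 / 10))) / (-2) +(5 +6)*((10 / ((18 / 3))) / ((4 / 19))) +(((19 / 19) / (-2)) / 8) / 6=994001 / 11424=87.01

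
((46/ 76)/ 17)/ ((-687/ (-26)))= 299/ 221901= 0.00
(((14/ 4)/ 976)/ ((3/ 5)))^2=1225/ 34292736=0.00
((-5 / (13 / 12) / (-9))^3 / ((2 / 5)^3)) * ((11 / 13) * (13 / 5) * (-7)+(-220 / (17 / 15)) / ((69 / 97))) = -607.50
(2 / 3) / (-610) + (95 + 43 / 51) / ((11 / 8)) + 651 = 41105296 / 57035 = 720.70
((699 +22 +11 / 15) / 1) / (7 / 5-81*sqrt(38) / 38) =-61.48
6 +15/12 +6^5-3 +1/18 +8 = 280379/36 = 7788.31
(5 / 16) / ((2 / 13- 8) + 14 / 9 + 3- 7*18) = -585 / 242032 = -0.00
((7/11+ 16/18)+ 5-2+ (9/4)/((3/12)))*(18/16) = 1339/88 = 15.22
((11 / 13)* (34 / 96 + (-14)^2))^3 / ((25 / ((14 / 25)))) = 5680807825 / 55296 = 102734.52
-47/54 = -0.87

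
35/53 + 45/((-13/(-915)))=2182730/689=3167.97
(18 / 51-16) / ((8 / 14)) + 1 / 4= -1845 / 68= -27.13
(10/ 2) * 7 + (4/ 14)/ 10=1226/ 35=35.03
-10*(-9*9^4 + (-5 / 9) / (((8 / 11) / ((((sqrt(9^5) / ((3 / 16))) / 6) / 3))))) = 591040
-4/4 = -1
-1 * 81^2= -6561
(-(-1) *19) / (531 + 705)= 19 / 1236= 0.02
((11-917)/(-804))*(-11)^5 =-24318701/134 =-181482.84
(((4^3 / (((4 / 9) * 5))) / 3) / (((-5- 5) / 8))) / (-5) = 192 / 125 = 1.54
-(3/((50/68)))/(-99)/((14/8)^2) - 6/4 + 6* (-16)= -7881787/80850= -97.49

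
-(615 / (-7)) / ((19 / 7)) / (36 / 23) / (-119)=-4715 / 27132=-0.17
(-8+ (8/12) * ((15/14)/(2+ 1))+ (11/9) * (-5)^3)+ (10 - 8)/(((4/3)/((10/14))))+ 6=-153.47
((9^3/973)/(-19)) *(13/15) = -3159/92435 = -0.03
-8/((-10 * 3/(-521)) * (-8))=521/30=17.37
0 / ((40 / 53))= 0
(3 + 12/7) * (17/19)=561/133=4.22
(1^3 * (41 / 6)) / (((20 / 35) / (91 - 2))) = 25543 / 24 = 1064.29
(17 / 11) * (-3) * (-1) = 51 / 11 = 4.64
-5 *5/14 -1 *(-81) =1109/14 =79.21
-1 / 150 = -0.01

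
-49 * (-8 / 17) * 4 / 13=1568 / 221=7.10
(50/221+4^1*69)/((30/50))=305230/663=460.38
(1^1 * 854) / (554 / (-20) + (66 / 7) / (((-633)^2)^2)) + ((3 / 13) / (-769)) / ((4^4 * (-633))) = -1727593688480202782843467 / 56035532990251274560256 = -30.83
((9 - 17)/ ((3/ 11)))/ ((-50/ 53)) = 2332/ 75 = 31.09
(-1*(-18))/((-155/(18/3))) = -108/155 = -0.70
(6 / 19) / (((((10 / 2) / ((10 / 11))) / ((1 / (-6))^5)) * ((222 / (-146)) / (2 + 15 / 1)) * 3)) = 1241 / 45098856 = 0.00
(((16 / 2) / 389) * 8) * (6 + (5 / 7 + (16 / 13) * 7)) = 89280 / 35399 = 2.52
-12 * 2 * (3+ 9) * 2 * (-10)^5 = 57600000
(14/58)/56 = 1/232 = 0.00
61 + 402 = 463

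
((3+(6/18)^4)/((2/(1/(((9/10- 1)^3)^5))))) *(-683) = 83326000000000000000/81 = 1028716049382716049.38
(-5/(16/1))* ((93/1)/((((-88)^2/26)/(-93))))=562185/61952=9.07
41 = 41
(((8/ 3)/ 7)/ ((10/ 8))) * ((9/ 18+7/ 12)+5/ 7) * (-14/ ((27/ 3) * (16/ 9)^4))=-12231/ 143360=-0.09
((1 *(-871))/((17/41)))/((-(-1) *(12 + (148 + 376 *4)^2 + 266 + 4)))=-35711/46399562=-0.00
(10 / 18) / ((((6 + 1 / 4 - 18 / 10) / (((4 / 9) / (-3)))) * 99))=-400 / 2141073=-0.00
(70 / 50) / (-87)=-0.02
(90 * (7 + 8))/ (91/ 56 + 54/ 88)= 118800/ 197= 603.05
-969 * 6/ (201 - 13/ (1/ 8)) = -59.94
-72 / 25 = -2.88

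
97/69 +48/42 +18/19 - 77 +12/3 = -637838/9177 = -69.50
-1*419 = -419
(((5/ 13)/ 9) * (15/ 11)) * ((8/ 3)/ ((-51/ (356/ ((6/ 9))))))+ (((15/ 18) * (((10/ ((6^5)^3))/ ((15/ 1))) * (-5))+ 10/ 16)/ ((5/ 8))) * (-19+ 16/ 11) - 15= -43942430742044399/ 1285897159692288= -34.17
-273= -273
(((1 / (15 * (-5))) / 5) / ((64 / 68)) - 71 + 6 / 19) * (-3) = 212.06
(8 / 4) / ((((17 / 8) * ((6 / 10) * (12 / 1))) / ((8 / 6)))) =80 / 459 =0.17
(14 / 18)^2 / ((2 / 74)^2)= 67081 / 81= 828.16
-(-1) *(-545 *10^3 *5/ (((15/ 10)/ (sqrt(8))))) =-10900000 *sqrt(2)/ 3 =-5138309.28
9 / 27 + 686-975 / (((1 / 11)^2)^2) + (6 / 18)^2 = -128468597 / 9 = -14274288.56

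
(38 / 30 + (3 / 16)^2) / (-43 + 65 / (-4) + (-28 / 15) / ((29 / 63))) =-144971 / 7049664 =-0.02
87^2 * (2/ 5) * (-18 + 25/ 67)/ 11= -17877978/ 3685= -4851.55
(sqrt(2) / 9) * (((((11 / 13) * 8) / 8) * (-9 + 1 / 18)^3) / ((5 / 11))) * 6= -504967001 * sqrt(2) / 568620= -1255.90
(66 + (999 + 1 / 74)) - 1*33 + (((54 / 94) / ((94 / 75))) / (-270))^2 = 2981250874637 / 2888771152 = 1032.01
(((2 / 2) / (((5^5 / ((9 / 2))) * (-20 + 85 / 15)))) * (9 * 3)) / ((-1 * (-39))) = -243 / 3493750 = -0.00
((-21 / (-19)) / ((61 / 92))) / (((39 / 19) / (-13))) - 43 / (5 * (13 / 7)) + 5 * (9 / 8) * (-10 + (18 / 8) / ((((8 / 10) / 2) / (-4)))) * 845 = -154491.75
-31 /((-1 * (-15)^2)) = 31 /225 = 0.14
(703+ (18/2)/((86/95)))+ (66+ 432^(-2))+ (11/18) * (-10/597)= 1243908297709/1596941568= 778.93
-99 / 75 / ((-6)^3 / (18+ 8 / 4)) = 11 / 90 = 0.12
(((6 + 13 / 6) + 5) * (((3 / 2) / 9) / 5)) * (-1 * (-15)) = 79 / 12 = 6.58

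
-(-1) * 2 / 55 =2 / 55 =0.04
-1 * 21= -21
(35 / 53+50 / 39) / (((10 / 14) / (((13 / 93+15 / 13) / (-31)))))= -8791244 / 77469093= -0.11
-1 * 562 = -562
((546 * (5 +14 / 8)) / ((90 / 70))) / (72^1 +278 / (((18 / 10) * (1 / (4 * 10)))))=51597 / 112496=0.46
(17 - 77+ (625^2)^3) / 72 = 59604644775390565 / 72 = 827842288547091.18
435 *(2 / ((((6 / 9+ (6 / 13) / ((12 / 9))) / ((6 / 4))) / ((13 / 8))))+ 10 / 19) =13945665 / 6004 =2322.73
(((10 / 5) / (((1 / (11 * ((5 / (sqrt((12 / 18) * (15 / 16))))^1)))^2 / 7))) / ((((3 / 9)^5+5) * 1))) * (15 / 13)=15436575 / 988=15624.06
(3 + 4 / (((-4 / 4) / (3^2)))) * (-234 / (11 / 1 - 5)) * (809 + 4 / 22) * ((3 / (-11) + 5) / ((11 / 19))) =1028919996 / 121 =8503471.04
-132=-132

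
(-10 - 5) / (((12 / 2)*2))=-5 / 4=-1.25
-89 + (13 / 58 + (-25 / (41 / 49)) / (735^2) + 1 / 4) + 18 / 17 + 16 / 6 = -3023621305 / 35655732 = -84.80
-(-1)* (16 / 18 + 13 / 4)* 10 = 745 / 18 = 41.39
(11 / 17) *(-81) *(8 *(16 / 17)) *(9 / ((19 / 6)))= -6158592 / 5491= -1121.58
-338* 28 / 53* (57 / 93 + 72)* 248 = -170427712 / 53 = -3215617.21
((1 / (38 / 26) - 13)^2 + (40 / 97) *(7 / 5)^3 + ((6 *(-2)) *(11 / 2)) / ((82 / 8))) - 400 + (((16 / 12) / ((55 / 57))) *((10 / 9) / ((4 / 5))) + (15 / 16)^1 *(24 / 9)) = -1771058013413 / 7106700150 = -249.21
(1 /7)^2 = 1 /49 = 0.02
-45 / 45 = -1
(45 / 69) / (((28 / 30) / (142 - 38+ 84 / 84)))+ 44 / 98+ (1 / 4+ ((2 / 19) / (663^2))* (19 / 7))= 146772529957 / 1981577052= 74.07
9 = 9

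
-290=-290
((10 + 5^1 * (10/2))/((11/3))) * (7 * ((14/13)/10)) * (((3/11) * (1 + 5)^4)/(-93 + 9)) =-30.28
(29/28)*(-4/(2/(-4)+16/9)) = -522/161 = -3.24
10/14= 5/7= 0.71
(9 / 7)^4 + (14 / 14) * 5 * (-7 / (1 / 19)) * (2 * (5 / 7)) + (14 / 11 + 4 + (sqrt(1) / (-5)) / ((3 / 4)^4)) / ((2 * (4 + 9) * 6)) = -947.24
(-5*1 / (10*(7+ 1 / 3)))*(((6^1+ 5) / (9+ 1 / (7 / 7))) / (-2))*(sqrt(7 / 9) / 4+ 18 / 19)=sqrt(7) / 320+ 27 / 760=0.04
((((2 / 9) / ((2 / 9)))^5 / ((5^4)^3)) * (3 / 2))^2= 9 / 238418579101562500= 0.00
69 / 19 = 3.63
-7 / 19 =-0.37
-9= -9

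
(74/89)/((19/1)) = 74/1691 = 0.04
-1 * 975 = -975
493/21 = 23.48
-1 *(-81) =81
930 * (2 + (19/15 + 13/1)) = 15128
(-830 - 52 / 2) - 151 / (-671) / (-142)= -81561543 / 95282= -856.00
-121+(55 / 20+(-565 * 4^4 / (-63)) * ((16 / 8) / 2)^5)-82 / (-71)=38982695 / 17892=2178.78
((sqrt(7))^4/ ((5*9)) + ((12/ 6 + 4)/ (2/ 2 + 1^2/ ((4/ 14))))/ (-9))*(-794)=-100838/ 135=-746.95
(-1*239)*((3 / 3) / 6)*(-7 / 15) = 1673 / 90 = 18.59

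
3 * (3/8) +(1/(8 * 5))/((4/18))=99/80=1.24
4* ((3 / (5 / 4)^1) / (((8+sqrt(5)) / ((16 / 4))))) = 1536 / 295- 192* sqrt(5) / 295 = 3.75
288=288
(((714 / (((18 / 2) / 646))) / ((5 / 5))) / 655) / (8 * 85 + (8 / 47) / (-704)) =635901728 / 5526521235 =0.12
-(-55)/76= 0.72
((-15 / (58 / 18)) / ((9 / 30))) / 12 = -75 / 58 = -1.29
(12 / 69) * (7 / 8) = 7 / 46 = 0.15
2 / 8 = 0.25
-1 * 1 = -1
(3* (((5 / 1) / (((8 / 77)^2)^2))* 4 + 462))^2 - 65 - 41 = 279539423164835585 / 1048576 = 266589568295.32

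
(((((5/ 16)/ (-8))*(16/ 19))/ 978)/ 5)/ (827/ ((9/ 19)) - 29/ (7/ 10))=-0.00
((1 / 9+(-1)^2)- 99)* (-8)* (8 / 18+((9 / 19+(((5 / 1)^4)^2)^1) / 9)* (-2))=-104618341216 / 1539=-67978129.45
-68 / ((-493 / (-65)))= -260 / 29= -8.97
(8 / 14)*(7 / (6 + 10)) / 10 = 1 / 40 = 0.02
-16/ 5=-3.20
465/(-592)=-465/592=-0.79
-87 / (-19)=87 / 19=4.58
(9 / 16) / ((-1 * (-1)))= 0.56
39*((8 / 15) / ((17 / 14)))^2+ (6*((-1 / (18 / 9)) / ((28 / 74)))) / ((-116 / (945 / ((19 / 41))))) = 14035616251 / 95543400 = 146.90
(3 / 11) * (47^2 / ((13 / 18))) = 119286 / 143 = 834.17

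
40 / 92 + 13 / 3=329 / 69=4.77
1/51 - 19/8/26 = -761/10608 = -0.07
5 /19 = 0.26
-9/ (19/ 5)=-45/ 19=-2.37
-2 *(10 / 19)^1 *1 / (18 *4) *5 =-25 / 342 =-0.07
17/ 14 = 1.21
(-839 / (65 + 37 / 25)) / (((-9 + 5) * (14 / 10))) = 104875 / 46536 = 2.25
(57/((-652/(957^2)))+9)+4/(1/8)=-52176661/652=-80025.55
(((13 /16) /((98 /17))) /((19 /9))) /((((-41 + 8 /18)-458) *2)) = -17901 /267353408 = -0.00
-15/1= -15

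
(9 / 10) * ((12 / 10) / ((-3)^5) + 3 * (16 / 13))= 9707 / 2925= 3.32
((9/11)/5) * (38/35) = 342/1925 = 0.18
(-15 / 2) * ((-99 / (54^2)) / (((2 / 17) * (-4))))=-935 / 1728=-0.54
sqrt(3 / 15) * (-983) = -983 * sqrt(5) / 5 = -439.61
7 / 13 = 0.54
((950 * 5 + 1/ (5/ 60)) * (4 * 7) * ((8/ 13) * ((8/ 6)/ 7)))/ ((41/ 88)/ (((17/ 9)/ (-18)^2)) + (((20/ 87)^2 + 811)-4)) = 575159388672/ 32640918479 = 17.62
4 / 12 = 1 / 3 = 0.33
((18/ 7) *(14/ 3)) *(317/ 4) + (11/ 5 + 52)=5026/ 5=1005.20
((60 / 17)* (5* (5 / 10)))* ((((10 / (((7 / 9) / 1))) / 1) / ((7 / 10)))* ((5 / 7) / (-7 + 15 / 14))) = -1350000 / 69139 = -19.53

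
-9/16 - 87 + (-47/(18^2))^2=-1148719/13122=-87.54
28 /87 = 0.32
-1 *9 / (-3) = 3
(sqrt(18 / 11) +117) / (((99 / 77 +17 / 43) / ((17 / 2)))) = 15351* sqrt(22) / 11132 +598689 / 1012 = 598.06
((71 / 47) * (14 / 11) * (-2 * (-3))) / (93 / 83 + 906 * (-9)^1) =-165004 / 116616071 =-0.00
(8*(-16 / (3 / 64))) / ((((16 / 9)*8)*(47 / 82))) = -334.98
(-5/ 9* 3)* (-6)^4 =-2160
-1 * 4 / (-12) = 1 / 3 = 0.33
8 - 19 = -11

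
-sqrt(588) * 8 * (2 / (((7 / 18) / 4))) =-2304 * sqrt(3) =-3990.65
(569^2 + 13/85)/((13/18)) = 495354564/1105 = 448284.67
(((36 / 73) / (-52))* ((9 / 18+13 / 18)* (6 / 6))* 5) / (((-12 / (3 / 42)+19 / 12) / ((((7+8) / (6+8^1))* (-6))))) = -29700 / 13266071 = -0.00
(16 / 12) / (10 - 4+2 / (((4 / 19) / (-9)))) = -8 / 477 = -0.02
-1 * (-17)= 17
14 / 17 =0.82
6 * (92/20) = 138/5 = 27.60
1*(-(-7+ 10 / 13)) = 81 / 13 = 6.23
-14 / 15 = -0.93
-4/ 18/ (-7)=2/ 63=0.03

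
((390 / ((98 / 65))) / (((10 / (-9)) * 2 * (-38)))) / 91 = 1755 / 52136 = 0.03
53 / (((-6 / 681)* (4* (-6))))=12031 / 48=250.65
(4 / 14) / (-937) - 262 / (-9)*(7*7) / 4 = 356.61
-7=-7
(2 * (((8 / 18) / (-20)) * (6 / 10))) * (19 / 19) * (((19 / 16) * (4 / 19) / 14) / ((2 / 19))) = -0.00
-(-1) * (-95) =-95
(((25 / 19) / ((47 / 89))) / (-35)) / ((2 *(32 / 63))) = -4005 / 57152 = -0.07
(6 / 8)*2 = 3 / 2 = 1.50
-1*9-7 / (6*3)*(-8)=-53 / 9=-5.89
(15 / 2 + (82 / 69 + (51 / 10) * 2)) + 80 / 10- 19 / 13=228079 / 8970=25.43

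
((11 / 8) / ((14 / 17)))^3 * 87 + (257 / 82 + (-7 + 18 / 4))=23361865229 / 57602048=405.57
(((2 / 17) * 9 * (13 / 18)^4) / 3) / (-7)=-28561 / 2082024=-0.01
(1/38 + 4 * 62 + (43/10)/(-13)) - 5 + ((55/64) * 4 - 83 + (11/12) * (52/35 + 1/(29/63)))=400693973/2406768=166.49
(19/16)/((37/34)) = 323/296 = 1.09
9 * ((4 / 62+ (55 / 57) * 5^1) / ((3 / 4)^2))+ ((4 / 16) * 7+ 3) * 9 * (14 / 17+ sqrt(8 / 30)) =57 * sqrt(15) / 10+ 6814715 / 60078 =135.51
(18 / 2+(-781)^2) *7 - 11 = 4269779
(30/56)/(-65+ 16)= -15/1372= -0.01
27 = 27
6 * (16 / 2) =48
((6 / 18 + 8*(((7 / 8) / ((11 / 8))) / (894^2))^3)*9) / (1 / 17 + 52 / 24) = 481327691401840493519 / 357063352771953564396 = 1.35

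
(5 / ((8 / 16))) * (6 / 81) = 20 / 27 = 0.74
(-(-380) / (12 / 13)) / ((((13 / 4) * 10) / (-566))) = -21508 / 3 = -7169.33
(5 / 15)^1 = 1 / 3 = 0.33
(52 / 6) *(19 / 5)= 494 / 15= 32.93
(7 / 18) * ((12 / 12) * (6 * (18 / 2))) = 21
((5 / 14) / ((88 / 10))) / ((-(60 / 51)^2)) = -0.03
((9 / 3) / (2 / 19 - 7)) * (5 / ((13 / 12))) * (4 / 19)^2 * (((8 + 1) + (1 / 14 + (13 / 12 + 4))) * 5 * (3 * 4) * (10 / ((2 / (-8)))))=684864000 / 226499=3023.70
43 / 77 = 0.56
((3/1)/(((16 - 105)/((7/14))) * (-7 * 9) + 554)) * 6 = 9/5884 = 0.00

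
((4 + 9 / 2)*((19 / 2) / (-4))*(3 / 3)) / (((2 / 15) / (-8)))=4845 / 4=1211.25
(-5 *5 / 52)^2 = 625 / 2704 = 0.23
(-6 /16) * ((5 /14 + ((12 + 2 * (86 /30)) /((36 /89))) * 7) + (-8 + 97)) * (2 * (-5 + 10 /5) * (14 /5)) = 374449 /150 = 2496.33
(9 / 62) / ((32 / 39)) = 351 / 1984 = 0.18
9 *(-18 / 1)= -162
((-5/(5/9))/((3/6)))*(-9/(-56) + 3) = -1593/28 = -56.89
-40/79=-0.51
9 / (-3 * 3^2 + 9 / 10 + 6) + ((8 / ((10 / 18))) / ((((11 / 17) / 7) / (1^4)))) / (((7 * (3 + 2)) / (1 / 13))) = -25242 / 239525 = -0.11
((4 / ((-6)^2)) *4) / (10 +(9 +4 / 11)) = 44 / 1917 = 0.02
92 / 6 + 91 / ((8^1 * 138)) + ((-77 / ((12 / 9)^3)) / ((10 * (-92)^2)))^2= 452351699579841 / 29343455641600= 15.42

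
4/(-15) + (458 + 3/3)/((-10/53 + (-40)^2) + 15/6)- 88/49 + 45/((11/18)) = 6578550208/91546455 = 71.86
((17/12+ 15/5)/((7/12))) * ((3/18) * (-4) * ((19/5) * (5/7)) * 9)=-6042/49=-123.31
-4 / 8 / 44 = -1 / 88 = -0.01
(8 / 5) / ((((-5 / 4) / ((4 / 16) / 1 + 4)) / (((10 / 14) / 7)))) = -136 / 245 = -0.56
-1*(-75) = 75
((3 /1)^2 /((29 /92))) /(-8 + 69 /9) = -2484 /29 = -85.66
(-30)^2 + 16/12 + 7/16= 43285/48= 901.77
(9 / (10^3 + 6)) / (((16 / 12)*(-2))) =-27 / 8048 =-0.00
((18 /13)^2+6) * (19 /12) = 4237 /338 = 12.54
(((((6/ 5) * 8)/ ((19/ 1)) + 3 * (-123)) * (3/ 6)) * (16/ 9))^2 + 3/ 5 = 8714644639/ 81225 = 107290.18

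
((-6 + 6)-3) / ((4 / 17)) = -51 / 4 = -12.75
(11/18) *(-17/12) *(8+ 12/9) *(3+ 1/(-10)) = -37961/1620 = -23.43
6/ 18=1/ 3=0.33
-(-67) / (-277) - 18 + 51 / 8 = -11.87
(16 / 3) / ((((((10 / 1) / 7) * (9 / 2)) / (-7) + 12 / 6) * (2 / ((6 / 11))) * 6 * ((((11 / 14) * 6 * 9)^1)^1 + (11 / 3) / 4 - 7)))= 10976 / 1779899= 0.01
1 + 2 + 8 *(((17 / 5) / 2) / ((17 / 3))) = 27 / 5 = 5.40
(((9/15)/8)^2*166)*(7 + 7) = 5229/400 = 13.07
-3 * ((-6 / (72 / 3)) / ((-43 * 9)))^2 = -1 / 798768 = -0.00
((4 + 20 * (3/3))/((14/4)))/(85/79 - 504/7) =-3792/39221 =-0.10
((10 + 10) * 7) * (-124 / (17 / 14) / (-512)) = 7595 / 272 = 27.92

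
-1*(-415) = 415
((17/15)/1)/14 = 17/210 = 0.08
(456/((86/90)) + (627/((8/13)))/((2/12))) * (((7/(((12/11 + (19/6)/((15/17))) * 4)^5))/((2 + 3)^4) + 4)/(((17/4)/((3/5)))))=929152190990757043372787613/249659939324883671245280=3721.67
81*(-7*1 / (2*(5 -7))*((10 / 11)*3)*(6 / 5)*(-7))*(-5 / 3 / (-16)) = -59535 / 176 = -338.27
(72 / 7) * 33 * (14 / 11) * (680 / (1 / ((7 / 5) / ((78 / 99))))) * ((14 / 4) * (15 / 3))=118752480 / 13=9134806.15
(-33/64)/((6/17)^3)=-11.73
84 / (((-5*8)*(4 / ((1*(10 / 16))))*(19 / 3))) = -0.05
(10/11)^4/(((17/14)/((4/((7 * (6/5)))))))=200000/746691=0.27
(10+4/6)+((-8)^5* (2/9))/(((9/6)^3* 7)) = -506144/1701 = -297.56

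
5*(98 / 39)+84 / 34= 9968 / 663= 15.03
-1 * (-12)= 12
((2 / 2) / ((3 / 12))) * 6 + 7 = 31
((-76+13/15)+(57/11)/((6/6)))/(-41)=11542/6765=1.71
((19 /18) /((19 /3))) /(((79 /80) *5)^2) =0.01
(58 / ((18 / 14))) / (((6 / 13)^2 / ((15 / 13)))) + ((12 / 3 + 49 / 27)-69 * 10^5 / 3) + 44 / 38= -262171349 / 114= -2299748.68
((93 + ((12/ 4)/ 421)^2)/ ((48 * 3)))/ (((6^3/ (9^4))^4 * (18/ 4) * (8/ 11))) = 3902564973775941/ 23231332352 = 167987.14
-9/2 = -4.50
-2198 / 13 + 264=1234 / 13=94.92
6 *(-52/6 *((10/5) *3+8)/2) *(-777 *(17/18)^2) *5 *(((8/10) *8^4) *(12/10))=223197298688/45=4959939970.84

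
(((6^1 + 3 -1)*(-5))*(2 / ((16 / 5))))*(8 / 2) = -100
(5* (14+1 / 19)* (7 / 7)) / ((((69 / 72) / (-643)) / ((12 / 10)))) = -24722064 / 437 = -56572.23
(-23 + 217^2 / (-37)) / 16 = -11985 / 148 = -80.98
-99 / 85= -1.16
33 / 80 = 0.41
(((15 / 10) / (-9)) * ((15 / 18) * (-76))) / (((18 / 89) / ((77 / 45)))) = 130207 / 1458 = 89.31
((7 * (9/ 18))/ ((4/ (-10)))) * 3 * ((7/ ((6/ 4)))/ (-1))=245/ 2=122.50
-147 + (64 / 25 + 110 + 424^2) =4493539 / 25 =179741.56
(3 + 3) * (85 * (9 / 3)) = 1530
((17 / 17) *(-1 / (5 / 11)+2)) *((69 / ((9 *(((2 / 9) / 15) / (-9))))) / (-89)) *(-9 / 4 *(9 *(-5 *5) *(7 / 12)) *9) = -79224075 / 2848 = -27817.44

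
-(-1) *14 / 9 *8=112 / 9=12.44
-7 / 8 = -0.88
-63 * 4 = -252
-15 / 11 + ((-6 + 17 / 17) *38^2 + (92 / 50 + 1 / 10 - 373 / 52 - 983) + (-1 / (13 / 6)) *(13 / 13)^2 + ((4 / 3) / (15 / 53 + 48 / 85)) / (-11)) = -1345119140681 / 163835100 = -8210.20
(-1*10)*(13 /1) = -130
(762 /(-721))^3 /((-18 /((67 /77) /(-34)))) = -823449966 /490620217549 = -0.00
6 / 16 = 3 / 8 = 0.38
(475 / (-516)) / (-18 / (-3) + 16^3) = -475 / 2116632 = -0.00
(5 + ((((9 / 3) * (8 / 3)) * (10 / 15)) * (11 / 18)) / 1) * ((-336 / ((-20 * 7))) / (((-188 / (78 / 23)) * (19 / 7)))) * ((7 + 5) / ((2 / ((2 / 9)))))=-162344 / 924255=-0.18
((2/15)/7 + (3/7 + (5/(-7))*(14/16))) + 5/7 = 451/840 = 0.54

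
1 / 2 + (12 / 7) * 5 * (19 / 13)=2371 / 182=13.03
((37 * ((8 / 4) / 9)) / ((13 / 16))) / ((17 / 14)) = 16576 / 1989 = 8.33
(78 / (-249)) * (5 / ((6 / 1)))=-65 / 249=-0.26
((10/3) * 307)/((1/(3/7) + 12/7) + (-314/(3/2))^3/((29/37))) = -5608890/64147324183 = -0.00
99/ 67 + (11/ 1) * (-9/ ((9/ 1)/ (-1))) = 836/ 67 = 12.48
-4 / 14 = -0.29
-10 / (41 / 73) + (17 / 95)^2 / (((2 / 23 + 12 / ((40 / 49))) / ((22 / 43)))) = -17.80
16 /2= 8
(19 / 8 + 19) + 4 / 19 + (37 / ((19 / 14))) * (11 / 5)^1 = 61989 / 760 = 81.56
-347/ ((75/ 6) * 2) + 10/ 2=-222/ 25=-8.88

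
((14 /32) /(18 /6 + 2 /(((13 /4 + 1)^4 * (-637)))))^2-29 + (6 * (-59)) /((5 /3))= -7870800978259042107107 /32607682112919246080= -241.38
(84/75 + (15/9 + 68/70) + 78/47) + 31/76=10924681/1875300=5.83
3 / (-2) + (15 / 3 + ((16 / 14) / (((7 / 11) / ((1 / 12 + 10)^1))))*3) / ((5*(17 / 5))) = 195 / 98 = 1.99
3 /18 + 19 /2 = 29 /3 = 9.67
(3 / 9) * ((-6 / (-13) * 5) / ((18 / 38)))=190 / 117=1.62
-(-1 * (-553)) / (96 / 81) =-466.59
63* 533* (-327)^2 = 3590568891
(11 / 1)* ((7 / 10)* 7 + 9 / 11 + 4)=1069 / 10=106.90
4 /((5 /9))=36 /5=7.20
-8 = -8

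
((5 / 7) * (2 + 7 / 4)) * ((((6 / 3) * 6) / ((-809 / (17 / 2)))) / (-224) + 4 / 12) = 2269025 / 2537024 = 0.89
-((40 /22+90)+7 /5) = -5127 /55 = -93.22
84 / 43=1.95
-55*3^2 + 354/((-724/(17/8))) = -1436529/2896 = -496.04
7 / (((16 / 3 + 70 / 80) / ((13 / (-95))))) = -2184 / 14155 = -0.15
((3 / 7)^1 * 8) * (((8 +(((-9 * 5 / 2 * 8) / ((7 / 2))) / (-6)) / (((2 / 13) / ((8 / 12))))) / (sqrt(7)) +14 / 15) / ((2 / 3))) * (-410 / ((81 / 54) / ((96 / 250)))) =-29850624 * sqrt(7) / 8575 - 62976 / 125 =-9713.99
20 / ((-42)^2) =5 / 441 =0.01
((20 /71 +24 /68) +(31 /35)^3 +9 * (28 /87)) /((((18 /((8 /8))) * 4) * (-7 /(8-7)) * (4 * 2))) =-2114070041 /2017012872000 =-0.00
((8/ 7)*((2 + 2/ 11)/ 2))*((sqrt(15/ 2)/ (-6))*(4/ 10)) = -0.23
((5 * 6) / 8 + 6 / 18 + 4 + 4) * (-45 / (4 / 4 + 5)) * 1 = -725 / 8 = -90.62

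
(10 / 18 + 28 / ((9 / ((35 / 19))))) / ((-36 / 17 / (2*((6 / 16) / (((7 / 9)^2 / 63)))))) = -493425 / 2128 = -231.87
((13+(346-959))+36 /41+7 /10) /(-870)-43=-15092747 /356700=-42.31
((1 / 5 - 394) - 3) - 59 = -2279 / 5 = -455.80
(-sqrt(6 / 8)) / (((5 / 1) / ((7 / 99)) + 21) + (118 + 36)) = -7 * sqrt(3) / 3440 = -0.00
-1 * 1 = -1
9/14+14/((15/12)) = 829/70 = 11.84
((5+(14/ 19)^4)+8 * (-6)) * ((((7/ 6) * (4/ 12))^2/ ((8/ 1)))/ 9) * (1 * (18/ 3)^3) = -90901321/ 4691556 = -19.38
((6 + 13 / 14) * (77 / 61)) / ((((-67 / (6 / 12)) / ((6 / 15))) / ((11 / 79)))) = -0.00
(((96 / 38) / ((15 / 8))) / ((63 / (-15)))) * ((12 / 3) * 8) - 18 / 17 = -11.32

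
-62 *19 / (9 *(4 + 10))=-589 / 63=-9.35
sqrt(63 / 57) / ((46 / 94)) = 47 *sqrt(399) / 437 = 2.15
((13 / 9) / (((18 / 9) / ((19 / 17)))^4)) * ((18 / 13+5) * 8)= 10816643 / 1503378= 7.19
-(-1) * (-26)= -26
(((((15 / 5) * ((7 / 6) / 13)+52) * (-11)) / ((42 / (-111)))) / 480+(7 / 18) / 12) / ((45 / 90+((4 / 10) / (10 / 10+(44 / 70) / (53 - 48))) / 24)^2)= 195169568393 / 16173491880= 12.07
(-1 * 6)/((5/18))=-108/5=-21.60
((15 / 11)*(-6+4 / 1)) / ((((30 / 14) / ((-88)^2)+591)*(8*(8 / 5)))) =-3850 / 10678981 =-0.00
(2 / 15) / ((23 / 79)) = 158 / 345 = 0.46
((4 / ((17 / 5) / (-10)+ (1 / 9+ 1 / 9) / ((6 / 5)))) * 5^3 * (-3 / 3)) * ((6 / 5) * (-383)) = -310230000 / 209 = -1484354.07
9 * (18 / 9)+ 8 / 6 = 58 / 3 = 19.33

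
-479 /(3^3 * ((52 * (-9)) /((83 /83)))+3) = 479 /12633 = 0.04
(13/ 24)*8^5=53248/ 3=17749.33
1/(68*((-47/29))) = -29/3196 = -0.01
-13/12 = -1.08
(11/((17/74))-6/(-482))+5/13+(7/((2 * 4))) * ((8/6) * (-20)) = 3985960/159783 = 24.95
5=5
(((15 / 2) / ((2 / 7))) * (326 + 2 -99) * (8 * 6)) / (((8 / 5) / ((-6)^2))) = 6492150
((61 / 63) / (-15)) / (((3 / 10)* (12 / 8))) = -244 / 1701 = -0.14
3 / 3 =1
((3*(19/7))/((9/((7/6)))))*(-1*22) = -209/9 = -23.22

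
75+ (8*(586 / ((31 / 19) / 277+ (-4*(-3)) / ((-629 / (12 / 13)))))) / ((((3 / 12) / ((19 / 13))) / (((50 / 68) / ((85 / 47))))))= -1630308867233 / 1714909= -950667.86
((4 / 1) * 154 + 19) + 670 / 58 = 18750 / 29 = 646.55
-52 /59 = -0.88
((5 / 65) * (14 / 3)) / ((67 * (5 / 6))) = 28 / 4355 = 0.01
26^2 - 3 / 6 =1351 / 2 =675.50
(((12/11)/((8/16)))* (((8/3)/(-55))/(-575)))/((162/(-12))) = -128/9392625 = -0.00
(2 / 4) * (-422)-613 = -824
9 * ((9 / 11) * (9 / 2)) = 729 / 22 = 33.14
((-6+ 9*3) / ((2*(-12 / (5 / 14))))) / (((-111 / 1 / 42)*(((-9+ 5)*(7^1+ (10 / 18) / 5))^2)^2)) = 0.00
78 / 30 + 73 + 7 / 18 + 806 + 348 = 110699 / 90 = 1229.99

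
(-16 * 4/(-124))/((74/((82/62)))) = 0.01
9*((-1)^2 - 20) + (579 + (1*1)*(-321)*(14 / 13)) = 810 / 13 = 62.31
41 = 41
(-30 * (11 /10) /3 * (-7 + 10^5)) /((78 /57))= -803789.88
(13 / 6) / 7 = 13 / 42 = 0.31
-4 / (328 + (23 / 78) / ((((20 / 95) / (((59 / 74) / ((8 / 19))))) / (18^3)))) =-30784 / 121564399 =-0.00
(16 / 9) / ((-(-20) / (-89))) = -356 / 45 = -7.91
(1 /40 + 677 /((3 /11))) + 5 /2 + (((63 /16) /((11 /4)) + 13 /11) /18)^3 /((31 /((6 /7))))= 223231604680247 /89836750080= 2484.86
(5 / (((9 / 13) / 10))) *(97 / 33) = 63050 / 297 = 212.29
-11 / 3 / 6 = -11 / 18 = -0.61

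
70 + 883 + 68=1021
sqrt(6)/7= 0.35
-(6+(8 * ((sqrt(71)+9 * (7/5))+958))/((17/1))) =-39334/85-8 * sqrt(71)/17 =-466.72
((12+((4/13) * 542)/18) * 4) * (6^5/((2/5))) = 21496320/13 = 1653563.08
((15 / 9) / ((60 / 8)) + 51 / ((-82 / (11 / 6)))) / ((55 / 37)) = -10027 / 16236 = -0.62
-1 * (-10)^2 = -100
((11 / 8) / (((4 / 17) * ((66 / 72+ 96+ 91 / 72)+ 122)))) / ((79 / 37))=0.01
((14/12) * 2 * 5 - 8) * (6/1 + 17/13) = 1045/39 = 26.79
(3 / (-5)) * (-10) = 6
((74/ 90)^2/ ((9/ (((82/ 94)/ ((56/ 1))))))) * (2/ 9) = 56129/ 215856900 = 0.00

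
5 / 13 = 0.38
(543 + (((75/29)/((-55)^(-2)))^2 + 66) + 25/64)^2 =10852134451813266019625281/2897022976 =3745960781711544.84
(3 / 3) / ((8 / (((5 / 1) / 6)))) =0.10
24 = 24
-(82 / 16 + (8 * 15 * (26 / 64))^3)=-7415203 / 64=-115862.55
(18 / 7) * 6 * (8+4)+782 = 6770 / 7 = 967.14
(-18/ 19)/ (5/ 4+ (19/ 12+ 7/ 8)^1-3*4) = 432/ 3781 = 0.11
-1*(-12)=12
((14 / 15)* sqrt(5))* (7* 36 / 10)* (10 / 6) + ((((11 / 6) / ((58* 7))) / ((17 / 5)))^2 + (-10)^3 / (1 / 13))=-22294398668975 / 1714953744 + 196* sqrt(5) / 5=-12912.35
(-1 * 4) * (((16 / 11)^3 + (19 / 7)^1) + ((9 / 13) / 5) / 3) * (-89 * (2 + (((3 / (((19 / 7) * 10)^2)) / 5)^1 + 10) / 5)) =1135940060487528 / 136639628125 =8313.40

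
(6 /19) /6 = 1 /19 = 0.05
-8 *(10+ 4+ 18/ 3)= -160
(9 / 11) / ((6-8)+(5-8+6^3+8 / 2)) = 9 / 2365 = 0.00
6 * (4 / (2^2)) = 6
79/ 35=2.26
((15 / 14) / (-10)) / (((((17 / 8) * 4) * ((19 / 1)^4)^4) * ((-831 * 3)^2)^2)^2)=-1 / 83708216054529139668268835387695316436883477359157058806400173092248301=-0.00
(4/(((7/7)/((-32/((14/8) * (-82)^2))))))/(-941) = 128/11072747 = 0.00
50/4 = 25/2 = 12.50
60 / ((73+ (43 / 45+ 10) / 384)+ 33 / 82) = 42508800 / 52024373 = 0.82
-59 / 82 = -0.72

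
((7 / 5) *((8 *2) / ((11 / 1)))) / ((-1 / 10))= -224 / 11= -20.36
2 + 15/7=29/7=4.14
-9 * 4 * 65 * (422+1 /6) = -987870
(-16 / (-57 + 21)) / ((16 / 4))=1 / 9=0.11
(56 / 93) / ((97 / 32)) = 1792 / 9021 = 0.20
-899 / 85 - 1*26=-3109 / 85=-36.58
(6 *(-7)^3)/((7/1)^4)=-6/7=-0.86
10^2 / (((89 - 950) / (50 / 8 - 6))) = -25 / 861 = -0.03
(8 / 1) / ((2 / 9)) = 36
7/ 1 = 7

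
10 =10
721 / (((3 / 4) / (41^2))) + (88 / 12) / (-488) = 1182912965 / 732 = 1616001.32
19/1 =19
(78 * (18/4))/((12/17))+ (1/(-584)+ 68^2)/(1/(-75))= -202240731/584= -346302.62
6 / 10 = 3 / 5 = 0.60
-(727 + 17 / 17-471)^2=-66049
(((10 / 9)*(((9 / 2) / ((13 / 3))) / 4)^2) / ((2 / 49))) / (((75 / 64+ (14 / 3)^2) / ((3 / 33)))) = 178605 / 24574121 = 0.01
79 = 79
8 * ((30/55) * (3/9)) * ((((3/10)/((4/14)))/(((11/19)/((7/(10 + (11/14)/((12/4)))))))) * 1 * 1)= 469224/260755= 1.80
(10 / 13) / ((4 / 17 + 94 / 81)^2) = 9480645 / 24011546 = 0.39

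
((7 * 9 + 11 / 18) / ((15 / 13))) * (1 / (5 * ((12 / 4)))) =2977 / 810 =3.68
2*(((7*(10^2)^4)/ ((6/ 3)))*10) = 7000000000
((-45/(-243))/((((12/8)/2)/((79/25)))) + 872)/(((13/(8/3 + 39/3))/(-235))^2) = 8624250605780/123201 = 70001465.94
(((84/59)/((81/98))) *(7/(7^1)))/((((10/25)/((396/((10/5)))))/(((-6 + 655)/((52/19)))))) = 7885570/39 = 202194.10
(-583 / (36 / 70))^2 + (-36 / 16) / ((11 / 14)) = 4579994069 / 3564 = 1285071.29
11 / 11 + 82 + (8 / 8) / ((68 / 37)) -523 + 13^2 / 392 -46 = -485.02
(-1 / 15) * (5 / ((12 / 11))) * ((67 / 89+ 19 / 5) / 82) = -11143 / 656820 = -0.02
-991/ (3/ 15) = -4955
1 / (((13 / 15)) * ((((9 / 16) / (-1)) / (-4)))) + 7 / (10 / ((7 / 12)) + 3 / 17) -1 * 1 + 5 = 337841 / 26793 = 12.61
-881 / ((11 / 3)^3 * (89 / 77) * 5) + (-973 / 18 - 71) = -124202257 / 969210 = -128.15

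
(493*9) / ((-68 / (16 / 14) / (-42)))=3132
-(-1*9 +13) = -4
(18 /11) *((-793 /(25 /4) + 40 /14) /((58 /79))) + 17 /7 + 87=-10439194 /55825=-187.00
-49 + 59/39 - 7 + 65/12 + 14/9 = -47.51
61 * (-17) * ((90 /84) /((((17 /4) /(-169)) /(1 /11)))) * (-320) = -98966400 /77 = -1285277.92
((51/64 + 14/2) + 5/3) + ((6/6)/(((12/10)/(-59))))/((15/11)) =-15317/576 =-26.59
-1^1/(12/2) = -1/6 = -0.17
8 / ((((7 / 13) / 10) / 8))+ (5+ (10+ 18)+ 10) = 8621 / 7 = 1231.57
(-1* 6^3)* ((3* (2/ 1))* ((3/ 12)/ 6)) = -54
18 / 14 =9 / 7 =1.29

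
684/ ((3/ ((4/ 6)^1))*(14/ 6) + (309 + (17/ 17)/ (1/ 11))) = 1368/ 661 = 2.07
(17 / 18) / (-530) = -17 / 9540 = -0.00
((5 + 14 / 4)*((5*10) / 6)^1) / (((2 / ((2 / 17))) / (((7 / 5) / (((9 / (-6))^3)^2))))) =1120 / 2187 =0.51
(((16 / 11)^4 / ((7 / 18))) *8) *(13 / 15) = 40894464 / 512435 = 79.80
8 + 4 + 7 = 19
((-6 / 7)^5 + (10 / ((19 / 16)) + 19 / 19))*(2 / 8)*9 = 25746381 / 1277332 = 20.16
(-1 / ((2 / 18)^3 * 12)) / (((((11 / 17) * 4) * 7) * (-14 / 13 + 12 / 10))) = -27.24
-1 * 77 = -77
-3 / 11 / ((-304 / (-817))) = -129 / 176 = -0.73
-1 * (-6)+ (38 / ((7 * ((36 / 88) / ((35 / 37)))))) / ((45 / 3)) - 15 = -8155 / 999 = -8.16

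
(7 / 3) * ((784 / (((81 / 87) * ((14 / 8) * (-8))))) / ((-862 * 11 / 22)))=11368 / 34911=0.33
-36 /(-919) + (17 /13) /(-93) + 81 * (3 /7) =270185560 /7777497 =34.74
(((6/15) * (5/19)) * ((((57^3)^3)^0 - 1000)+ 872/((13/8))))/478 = -6011/59033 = -0.10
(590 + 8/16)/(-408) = -1181/816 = -1.45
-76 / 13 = -5.85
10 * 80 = 800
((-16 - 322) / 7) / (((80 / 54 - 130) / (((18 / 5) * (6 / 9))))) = 54756 / 60725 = 0.90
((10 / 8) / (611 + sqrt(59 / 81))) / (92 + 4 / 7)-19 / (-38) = 483844457 / 967646144-35 * sqrt(59) / 8708815296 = 0.50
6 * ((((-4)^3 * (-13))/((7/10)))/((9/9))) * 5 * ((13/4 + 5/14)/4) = 1575600/49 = 32155.10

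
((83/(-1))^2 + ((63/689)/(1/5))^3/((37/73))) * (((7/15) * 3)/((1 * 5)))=1928.97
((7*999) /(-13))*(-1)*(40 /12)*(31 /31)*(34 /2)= 30482.31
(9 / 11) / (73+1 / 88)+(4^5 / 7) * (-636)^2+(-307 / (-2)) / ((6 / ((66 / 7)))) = 760363123519 / 12850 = 59172227.51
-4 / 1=-4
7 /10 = 0.70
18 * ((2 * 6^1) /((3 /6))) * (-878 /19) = -379296 /19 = -19962.95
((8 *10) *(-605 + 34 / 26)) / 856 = -56.42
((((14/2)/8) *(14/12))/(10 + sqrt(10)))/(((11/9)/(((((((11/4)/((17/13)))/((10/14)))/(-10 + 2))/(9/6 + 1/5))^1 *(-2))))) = 4459/110976-4459 *sqrt(10)/1109760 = 0.03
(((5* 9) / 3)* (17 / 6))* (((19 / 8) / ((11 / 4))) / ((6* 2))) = 1615 / 528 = 3.06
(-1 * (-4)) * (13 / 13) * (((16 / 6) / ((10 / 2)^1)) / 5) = 32 / 75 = 0.43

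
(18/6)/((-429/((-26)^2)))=-52/11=-4.73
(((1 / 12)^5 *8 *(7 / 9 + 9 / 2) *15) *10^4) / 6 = 296875 / 69984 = 4.24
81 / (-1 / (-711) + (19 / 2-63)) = -115182 / 76075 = -1.51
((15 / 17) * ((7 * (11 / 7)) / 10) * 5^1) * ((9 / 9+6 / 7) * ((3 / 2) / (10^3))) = 1287 / 95200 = 0.01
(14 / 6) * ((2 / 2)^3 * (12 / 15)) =28 / 15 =1.87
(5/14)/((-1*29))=-5/406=-0.01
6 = 6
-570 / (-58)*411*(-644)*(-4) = 10404819.31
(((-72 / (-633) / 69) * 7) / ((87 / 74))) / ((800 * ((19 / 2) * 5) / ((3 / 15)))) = 259 / 5013755625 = 0.00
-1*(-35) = 35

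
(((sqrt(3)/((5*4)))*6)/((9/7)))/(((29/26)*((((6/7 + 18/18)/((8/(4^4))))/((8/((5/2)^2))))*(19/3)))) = 49*sqrt(3)/68875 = 0.00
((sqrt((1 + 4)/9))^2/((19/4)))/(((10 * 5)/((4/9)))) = 8/7695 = 0.00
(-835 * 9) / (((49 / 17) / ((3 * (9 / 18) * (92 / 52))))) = -8815095 / 1274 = -6919.23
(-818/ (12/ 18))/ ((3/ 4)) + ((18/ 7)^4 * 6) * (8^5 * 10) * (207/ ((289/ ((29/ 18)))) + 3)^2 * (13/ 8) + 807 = 201315210919811/ 83521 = 2410354412.90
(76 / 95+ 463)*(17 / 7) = 39423 / 35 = 1126.37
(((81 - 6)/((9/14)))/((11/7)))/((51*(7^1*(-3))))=-0.07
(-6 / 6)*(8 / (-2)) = 4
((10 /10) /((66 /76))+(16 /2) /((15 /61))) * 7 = 38906 /165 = 235.79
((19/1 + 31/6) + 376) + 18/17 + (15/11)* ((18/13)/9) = 5855335/14586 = 401.44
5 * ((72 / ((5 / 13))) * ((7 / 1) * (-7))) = -45864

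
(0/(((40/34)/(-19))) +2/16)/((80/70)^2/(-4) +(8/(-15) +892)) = 735/5239904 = 0.00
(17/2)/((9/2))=17/9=1.89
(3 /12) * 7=7 /4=1.75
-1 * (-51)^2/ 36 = -72.25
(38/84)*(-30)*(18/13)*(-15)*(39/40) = 7695/28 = 274.82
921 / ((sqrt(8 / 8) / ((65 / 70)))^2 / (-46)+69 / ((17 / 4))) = 60858759 / 1071146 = 56.82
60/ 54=10/ 9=1.11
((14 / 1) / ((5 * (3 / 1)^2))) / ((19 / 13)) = 182 / 855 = 0.21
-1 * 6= -6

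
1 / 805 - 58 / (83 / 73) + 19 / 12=-39629959 / 801780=-49.43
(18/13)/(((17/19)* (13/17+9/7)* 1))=1197/1586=0.75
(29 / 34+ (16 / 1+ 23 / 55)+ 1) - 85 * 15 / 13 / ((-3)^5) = 36772601 / 1969110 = 18.67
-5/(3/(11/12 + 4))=-295/36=-8.19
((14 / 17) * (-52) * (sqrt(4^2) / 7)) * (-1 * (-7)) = -171.29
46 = 46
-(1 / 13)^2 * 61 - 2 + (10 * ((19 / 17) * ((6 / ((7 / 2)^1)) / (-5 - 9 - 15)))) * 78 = -31431909 / 583219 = -53.89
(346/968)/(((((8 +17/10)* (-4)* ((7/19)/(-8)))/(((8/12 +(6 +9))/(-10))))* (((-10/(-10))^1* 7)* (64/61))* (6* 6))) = -9423829/7950362112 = -0.00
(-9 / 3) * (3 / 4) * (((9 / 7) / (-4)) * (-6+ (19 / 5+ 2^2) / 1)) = 729 / 560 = 1.30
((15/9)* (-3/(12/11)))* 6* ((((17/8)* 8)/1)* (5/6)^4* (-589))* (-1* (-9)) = 344196875/288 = 1195128.04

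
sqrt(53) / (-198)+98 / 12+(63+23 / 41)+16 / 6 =18301 / 246 -sqrt(53) / 198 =74.36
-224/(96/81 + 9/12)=-24192/209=-115.75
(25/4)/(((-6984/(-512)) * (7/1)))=400/6111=0.07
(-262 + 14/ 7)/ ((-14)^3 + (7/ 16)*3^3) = 0.10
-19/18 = -1.06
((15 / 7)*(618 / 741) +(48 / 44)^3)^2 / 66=8402854775334 / 58255747961411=0.14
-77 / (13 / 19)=-1463 / 13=-112.54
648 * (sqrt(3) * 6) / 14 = 1944 * sqrt(3) / 7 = 481.02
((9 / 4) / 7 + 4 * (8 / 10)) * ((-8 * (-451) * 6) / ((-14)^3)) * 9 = -6003261 / 24010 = -250.03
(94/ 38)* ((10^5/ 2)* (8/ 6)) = 9400000/ 57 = 164912.28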